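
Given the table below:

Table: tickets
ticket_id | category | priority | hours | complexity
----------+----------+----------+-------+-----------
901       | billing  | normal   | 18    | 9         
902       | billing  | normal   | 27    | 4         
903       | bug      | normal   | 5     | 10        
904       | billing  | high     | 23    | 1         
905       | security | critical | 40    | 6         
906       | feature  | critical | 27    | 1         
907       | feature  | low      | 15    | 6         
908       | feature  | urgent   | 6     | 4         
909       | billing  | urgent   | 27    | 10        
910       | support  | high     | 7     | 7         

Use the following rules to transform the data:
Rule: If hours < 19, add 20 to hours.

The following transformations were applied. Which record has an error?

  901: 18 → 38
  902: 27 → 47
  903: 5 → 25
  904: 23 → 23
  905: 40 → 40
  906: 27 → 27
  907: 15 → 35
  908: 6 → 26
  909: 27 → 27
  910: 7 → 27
Record 902 has an error. The correct transformed value should be 27, not 47.

Step 1: Check each record against the rule
Step 2: Record 902 has hours = 27
Step 3: Since 27 >= 19, the bonus should not have been applied
Step 4: Correct value = 27, but claimed value = 47
Conclusion: Record 902 has the error.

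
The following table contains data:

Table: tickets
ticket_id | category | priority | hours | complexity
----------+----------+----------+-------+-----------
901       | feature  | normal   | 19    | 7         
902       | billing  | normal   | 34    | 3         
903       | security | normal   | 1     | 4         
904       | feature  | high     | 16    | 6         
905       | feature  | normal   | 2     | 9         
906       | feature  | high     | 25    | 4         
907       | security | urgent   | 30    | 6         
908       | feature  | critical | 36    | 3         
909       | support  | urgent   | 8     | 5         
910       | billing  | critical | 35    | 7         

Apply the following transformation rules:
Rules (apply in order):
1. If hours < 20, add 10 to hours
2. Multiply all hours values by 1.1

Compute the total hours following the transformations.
281.6

Step 1: Apply Rule 1 - Add 10 to records with hours < 20
  - 5 records affected: 46 + (5 × 10) = 96
  - Unaffected records: 160
  - Sum after Rule 1: 256
Step 2: Apply Rule 2 - Multiply all by 1.1
  - 256 × 1.1 = 281.6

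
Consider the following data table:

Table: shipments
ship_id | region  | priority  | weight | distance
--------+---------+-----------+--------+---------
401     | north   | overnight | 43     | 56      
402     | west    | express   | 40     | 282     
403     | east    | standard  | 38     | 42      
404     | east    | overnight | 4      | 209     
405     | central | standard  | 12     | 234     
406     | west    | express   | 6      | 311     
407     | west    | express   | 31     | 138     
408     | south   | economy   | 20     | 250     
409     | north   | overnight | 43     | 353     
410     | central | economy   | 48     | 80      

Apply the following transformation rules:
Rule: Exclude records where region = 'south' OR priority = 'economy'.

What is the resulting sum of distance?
1625

Step 1: Find records where region = 'south' OR priority = 'economy'
Step 2: 2 records match, summing to 330
Step 3: Original sum: 1955
Step 4: Remaining sum = 1955 - 330 = 1625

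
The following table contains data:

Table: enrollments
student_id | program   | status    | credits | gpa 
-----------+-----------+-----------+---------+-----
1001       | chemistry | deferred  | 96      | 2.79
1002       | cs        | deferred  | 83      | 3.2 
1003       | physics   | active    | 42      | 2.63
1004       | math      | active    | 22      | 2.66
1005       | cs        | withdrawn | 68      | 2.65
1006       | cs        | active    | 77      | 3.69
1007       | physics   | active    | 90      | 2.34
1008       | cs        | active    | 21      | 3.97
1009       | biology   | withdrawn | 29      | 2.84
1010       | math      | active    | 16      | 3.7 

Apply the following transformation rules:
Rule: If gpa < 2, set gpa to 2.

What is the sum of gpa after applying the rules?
30.47

Step 1: 0 records have gpa < 2
Step 2: These records originally summed to 0
Step 3: After setting to minimum: 0 × 2 = 0
Step 4: Unaffected records sum: 30.47
Step 5: Final sum = 0 + 30.47 = 30.47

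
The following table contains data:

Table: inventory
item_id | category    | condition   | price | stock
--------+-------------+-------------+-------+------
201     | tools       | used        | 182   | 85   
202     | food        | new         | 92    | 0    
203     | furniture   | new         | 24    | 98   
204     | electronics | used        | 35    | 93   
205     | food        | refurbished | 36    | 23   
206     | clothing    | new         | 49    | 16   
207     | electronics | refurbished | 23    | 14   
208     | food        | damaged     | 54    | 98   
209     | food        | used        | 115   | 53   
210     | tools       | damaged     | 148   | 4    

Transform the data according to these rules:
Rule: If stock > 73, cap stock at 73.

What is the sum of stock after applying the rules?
402

Step 1: 4 records have stock > 73
Step 2: These records originally summed to 374
Step 3: After capping: 4 × 73 = 292
Step 4: Unaffected records sum: 110
Step 5: Final sum = 292 + 110 = 402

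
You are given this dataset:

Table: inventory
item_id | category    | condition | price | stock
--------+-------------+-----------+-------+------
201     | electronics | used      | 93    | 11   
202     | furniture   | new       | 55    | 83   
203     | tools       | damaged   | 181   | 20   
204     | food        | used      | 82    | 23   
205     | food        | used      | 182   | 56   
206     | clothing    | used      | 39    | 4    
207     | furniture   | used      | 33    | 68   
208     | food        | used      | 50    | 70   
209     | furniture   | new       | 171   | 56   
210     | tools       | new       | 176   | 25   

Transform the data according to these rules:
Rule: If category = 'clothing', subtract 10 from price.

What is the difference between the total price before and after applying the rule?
10

Step 1: Original sum of price = 1062
Step 2: 1 records have category = 'clothing'
Step 3: Each affected record changes by -10
Step 4: Total change = 1 × -10 = -10
Step 5: New sum = 1062 + -10 = 1052
Step 6: Difference = |1052 - 1062| = 10
        (Sum decreased by 10)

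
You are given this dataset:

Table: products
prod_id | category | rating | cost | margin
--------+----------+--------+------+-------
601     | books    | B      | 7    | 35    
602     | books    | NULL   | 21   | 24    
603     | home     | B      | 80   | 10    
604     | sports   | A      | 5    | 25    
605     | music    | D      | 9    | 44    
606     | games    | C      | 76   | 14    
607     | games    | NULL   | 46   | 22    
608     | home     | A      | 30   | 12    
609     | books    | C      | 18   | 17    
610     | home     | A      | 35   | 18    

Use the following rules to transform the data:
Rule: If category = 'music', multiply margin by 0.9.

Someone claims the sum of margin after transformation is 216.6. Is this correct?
Yes, the result is correct.

Step 1: Calculate the correct sum after transformation
Step 2: Apply multiplier 0.9 to records where category = 'music'
Step 3: Correct result = 216.6
Step 4: Claimed result = 216.6
Step 5: 216.6 = 216.6 ✓
Conclusion: The claimed result is correct.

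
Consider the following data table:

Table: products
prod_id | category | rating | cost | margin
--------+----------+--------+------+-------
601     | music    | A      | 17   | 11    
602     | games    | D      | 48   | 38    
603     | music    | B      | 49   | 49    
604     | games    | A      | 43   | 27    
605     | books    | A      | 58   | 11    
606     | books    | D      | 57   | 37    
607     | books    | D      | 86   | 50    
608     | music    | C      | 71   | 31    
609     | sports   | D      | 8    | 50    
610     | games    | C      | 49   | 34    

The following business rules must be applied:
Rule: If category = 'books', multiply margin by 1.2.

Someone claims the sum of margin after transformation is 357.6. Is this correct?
Yes, the result is correct.

Step 1: Calculate the correct sum after transformation
Step 2: Apply multiplier 1.2 to records where category = 'books'
Step 3: Correct result = 357.6
Step 4: Claimed result = 357.6
Step 5: 357.6 = 357.6 ✓
Conclusion: The claimed result is correct.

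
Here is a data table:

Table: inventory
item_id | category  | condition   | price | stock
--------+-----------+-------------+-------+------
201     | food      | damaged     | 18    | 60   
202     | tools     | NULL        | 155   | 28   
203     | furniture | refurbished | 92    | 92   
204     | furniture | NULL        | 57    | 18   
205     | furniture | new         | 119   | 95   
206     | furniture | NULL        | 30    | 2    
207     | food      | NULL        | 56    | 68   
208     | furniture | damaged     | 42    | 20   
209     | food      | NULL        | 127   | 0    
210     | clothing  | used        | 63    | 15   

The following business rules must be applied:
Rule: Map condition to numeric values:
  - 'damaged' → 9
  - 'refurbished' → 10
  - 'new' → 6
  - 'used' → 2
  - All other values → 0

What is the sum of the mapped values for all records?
36

Step 1: Apply mapping to each record
Step 2: Count by status:
  'damaged': 2 records × 9 = 18
  'refurbished': 1 records × 10 = 10
  'new': 1 records × 6 = 6
  'used': 1 records × 2 = 2
Step 3: Sum all mapped values = 36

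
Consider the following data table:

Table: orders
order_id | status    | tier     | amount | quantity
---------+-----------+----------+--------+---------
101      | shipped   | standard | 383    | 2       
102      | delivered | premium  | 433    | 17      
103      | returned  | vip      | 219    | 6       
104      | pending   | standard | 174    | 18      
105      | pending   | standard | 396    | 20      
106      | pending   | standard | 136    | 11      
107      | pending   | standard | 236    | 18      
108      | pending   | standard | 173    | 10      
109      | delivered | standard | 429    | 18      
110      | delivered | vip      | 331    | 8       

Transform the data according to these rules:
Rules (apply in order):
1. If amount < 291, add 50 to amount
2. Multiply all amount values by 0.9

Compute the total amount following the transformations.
2844.0

Step 1: Apply Rule 1 - Add 50 to records with amount < 291
  - 5 records affected: 938 + (5 × 50) = 1188
  - Unaffected records: 1972
  - Sum after Rule 1: 3160
Step 2: Apply Rule 2 - Multiply all by 0.9
  - 3160 × 0.9 = 2844.0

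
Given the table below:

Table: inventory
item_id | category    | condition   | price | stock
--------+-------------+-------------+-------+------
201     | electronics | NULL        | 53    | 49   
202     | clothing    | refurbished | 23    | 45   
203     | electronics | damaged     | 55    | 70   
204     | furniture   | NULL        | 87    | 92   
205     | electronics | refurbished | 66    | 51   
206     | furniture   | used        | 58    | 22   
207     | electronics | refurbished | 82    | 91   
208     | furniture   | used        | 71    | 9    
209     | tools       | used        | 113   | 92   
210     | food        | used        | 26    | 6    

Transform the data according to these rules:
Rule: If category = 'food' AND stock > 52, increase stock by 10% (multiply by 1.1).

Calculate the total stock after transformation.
527

Step 1: Find records where category = 'food' AND stock > 52
Step 2: 0 records match, summing to 0
Step 3: After multiplier: 0 × 1.1 = 0.0
Step 4: Unaffected records sum: 527
Step 5: Final sum = 0.0 + 527 = 527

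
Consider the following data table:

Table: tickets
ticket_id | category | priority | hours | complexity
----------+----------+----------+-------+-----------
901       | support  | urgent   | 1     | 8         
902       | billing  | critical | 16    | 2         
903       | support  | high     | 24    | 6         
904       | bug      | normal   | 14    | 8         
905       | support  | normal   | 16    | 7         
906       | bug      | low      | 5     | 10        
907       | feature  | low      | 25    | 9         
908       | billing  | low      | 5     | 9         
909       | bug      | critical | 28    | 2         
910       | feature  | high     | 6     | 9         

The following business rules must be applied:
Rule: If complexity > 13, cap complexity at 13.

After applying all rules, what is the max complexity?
10

Step 1: Original maximum complexity = 10
Step 2: Check cap of 13 against maximum
Step 3: No records exceed the cap (max 10 <= cap 13), so no capping applies
Step 4: Maximum after transformation = 10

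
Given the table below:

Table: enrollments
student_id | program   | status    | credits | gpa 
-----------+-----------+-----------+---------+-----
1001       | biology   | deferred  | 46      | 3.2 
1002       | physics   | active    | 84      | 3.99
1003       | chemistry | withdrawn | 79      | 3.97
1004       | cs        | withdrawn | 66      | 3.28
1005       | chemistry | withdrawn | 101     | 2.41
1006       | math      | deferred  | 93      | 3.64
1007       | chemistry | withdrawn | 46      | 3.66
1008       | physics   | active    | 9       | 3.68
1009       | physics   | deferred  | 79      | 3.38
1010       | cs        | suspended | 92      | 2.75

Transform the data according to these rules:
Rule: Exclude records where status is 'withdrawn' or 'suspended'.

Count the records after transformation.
5

Step 1: Count records to exclude
  - 4 (withdrawn) + 1 (suspended) = 5 records
Step 2: Total records: 10
Step 3: Remaining = 10 - 5 = 5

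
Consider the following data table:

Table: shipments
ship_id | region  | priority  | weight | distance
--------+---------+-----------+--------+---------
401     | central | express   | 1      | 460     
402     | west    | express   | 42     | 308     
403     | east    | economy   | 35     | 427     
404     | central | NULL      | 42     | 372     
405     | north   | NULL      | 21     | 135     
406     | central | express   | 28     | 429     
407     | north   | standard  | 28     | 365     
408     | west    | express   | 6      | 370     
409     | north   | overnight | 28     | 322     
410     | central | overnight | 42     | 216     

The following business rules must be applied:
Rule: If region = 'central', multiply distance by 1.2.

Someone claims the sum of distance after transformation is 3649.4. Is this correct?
No, the correct result is 3699.4.

Step 1: Calculate the correct sum after transformation
Step 2: Apply multiplier 1.2 to records where region = 'central'
Step 3: Correct result = 3699.4
Step 4: Claimed result = 3649.4
Step 5: 3699.4 ≠ 3649.4
Conclusion: The claimed result is incorrect. The correct answer is 3699.4.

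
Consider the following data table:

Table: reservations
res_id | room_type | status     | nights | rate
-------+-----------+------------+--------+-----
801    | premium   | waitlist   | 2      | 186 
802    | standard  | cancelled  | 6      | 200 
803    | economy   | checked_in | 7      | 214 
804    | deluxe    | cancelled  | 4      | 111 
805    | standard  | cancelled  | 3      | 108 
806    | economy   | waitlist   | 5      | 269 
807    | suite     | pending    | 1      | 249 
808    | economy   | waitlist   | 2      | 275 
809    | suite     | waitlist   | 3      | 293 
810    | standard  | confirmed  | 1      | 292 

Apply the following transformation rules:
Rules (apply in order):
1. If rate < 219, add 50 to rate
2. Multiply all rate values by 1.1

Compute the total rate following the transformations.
2691.7

Step 1: Apply Rule 1 - Add 50 to records with rate < 219
  - 5 records affected: 819 + (5 × 50) = 1069
  - Unaffected records: 1378
  - Sum after Rule 1: 2447
Step 2: Apply Rule 2 - Multiply all by 1.1
  - 2447 × 1.1 = 2691.7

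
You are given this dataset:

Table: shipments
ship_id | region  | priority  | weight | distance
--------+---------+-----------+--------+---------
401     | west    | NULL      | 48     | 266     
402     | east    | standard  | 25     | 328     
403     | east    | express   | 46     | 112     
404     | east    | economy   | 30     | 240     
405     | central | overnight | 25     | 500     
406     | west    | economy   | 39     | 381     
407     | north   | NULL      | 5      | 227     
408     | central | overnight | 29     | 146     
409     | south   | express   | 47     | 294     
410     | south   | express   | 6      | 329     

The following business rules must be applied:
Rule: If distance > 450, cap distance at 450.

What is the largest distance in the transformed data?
450

Step 1: Original maximum distance = 500
Step 2: Apply cap at 450
Step 3: 1 records had distance > 450 and were capped
Step 4: Maximum after transformation = 450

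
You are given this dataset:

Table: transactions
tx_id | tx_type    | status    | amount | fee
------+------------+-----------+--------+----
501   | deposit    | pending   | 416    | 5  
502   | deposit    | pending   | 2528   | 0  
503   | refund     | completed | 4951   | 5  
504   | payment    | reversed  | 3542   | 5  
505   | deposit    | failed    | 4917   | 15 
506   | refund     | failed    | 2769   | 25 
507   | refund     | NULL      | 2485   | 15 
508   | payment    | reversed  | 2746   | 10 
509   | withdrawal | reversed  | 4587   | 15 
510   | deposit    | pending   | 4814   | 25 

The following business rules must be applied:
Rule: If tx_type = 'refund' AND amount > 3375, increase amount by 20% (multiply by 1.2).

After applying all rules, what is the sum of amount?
34745.2

Step 1: Find records where tx_type = 'refund' AND amount > 3375
Step 2: 1 records match, summing to 4951
Step 3: After multiplier: 4951 × 1.2 = 5941.2
Step 4: Unaffected records sum: 28804
Step 5: Final sum = 5941.2 + 28804 = 34745.2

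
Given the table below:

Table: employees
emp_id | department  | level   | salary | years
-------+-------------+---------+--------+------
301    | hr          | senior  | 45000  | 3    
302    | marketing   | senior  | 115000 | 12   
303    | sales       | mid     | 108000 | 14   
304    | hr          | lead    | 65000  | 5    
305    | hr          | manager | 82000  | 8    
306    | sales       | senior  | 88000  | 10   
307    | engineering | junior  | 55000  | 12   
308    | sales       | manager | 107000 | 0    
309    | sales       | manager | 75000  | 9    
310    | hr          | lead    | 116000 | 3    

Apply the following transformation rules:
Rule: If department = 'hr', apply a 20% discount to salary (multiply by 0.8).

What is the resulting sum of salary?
794400.0

Step 1: Records with department = 'hr' have total salary = 308000
Step 2: Apply multiplier: 308000 × 0.8 = 246400.0
Step 3: Other records total: 548000
Step 4: Final sum = 246400.0 + 548000 = 794400.0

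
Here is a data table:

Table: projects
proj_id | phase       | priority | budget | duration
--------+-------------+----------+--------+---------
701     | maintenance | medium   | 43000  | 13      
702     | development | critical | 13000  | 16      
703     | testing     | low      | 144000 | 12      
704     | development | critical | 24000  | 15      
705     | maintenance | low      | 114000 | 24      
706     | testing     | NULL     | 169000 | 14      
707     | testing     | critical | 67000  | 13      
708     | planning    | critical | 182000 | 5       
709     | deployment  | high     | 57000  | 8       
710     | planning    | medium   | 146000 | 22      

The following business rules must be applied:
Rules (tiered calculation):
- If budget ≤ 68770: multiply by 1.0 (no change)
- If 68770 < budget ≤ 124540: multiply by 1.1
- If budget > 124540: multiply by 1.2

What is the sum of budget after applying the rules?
1098600.0

Step 1: Tier 1 (budget ≤ 68770): 5 records, sum = 204000 × 1.0 = 204000.0
Step 2: Tier 2 (68770 < budget ≤ 124540): 1 records, sum = 114000 × 1.1 = 125400.0
Step 3: Tier 3 (budget > 124540): 4 records, sum = 641000 × 1.2 = 769200.0
Step 4: Final sum = 204000.0 + 125400.0 + 769200.0 = 1098600.0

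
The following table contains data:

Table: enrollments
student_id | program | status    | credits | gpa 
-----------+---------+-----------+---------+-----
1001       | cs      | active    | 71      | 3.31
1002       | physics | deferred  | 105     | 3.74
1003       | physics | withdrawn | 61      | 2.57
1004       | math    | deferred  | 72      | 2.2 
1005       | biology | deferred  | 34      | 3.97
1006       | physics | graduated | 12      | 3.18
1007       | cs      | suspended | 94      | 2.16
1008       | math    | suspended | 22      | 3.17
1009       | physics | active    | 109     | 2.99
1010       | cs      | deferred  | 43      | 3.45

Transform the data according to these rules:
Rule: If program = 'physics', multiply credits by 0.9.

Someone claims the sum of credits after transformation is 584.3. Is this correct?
No, the correct result is 594.3.

Step 1: Calculate the correct sum after transformation
Step 2: Apply multiplier 0.9 to records where program = 'physics'
Step 3: Correct result = 594.3
Step 4: Claimed result = 584.3
Step 5: 594.3 ≠ 584.3
Conclusion: The claimed result is incorrect. The correct answer is 594.3.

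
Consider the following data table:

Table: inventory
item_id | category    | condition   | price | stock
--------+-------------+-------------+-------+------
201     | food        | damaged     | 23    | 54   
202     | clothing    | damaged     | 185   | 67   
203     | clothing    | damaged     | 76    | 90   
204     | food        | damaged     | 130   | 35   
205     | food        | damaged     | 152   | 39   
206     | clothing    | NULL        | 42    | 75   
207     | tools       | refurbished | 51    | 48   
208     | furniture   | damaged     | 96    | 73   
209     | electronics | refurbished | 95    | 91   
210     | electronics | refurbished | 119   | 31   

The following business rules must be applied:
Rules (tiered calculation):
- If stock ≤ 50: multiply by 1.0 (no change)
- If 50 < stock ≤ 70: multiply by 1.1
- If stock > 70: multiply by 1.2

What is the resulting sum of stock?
680.9

Step 1: Tier 1 (stock ≤ 50): 4 records, sum = 153 × 1.0 = 153.0
Step 2: Tier 2 (50 < stock ≤ 70): 2 records, sum = 121 × 1.1 = 133.1
Step 3: Tier 3 (stock > 70): 4 records, sum = 329 × 1.2 = 394.8
Step 4: Final sum = 153.0 + 133.1 + 394.8 = 680.9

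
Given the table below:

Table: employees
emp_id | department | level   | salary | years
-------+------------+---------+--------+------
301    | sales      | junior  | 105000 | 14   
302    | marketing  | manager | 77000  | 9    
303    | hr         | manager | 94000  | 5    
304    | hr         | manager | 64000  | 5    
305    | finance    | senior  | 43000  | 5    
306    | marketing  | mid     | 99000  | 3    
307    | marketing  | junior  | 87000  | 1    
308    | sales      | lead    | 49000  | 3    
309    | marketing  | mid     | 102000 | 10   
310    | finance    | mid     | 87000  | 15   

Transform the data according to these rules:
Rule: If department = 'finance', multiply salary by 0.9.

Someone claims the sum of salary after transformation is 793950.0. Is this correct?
No, the correct result is 794000.0.

Step 1: Calculate the correct sum after transformation
Step 2: Apply multiplier 0.9 to records where department = 'finance'
Step 3: Correct result = 794000.0
Step 4: Claimed result = 793950.0
Step 5: 794000.0 ≠ 793950.0
Conclusion: The claimed result is incorrect. The correct answer is 794000.0.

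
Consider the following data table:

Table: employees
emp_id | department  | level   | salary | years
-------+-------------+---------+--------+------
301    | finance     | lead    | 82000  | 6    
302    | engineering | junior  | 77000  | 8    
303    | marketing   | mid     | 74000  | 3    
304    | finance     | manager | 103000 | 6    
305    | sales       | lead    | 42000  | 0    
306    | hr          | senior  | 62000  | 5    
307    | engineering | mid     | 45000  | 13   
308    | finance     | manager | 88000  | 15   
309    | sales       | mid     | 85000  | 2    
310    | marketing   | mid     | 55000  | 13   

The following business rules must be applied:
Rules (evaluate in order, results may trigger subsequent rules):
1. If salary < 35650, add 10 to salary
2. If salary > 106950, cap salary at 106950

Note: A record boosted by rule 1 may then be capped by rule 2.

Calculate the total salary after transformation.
713000

Step 1: Apply rule 1 to records with salary < 35650
  - 0 records get bonus of 10
  - Of these, 0 records then exceed 106950 and get capped
Step 2: Apply rule 2 to records with salary > 106950
  - 0 records (original) are capped
Step 3: Calculate final sum = 713000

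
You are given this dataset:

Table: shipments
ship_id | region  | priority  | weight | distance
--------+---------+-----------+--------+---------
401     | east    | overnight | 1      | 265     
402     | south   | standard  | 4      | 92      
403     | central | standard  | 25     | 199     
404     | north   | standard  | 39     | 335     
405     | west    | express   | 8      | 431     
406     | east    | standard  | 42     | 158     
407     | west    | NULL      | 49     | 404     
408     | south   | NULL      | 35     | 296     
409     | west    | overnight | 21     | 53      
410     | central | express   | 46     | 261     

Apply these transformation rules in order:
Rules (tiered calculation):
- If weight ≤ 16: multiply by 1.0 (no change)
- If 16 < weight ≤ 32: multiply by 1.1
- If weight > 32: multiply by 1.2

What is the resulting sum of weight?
316.8

Step 1: Tier 1 (weight ≤ 16): 3 records, sum = 13 × 1.0 = 13.0
Step 2: Tier 2 (16 < weight ≤ 32): 2 records, sum = 46 × 1.1 = 50.6
Step 3: Tier 3 (weight > 32): 5 records, sum = 211 × 1.2 = 253.2
Step 4: Final sum = 13.0 + 50.6 + 253.2 = 316.8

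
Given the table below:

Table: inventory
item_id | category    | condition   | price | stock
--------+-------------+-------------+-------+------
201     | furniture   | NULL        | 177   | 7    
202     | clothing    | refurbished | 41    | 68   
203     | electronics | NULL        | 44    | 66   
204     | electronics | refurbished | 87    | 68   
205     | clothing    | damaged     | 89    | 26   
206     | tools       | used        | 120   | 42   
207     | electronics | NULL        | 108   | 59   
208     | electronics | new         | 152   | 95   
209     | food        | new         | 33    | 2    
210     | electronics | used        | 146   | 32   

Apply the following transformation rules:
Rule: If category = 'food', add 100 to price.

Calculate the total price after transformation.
1097

Step 1: Count records where category = 'food': 1
Step 2: Total bonus added: 1 × 100 = 100
Step 3: Original sum of price: 997
Step 4: Final sum = 997 + 100 = 1097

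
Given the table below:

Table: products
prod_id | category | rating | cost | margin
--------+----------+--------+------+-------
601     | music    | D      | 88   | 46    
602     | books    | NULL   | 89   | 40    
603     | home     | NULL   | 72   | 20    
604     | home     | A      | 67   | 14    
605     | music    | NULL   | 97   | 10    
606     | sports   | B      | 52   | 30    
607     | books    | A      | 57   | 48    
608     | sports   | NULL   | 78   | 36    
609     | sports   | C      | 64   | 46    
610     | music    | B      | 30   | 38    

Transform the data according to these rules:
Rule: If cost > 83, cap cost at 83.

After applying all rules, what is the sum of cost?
669

Step 1: 3 records have cost > 83
Step 2: These records originally summed to 274
Step 3: After capping: 3 × 83 = 249
Step 4: Unaffected records sum: 420
Step 5: Final sum = 249 + 420 = 669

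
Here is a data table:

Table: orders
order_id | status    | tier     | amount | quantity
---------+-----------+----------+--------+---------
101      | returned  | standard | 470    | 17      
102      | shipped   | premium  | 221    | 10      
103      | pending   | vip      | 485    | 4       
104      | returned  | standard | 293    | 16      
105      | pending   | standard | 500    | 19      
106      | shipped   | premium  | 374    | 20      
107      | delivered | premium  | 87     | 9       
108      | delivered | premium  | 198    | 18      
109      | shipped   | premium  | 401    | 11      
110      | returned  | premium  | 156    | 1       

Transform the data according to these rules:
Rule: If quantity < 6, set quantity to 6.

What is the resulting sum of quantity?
132

Step 1: 2 records have quantity < 6
Step 2: These records originally summed to 5
Step 3: After setting to minimum: 2 × 6 = 12
Step 4: Unaffected records sum: 120
Step 5: Final sum = 12 + 120 = 132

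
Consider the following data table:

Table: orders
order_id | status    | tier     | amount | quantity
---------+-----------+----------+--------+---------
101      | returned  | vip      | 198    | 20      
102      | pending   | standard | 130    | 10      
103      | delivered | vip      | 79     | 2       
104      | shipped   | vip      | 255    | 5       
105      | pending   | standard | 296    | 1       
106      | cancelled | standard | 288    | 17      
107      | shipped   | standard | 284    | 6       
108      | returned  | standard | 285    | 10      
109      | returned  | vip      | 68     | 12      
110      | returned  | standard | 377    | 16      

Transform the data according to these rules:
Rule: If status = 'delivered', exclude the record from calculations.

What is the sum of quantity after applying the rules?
97

Step 1: Identify records where status = 'delivered'
Step 2: The excluded records sum to 2
Step 3: Original total quantity = 99
Step 4: Remaining total = 99 - 2 = 97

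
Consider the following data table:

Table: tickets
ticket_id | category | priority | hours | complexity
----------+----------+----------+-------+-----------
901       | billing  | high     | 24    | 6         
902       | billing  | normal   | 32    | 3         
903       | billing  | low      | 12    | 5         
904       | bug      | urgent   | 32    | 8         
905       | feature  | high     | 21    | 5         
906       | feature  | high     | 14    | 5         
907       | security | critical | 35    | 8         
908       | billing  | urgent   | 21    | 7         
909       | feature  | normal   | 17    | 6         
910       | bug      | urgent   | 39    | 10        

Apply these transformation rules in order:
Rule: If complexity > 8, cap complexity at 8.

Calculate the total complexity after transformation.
61

Step 1: 1 records have complexity > 8
Step 2: These records originally summed to 10
Step 3: After capping: 1 × 8 = 8
Step 4: Unaffected records sum: 53
Step 5: Final sum = 8 + 53 = 61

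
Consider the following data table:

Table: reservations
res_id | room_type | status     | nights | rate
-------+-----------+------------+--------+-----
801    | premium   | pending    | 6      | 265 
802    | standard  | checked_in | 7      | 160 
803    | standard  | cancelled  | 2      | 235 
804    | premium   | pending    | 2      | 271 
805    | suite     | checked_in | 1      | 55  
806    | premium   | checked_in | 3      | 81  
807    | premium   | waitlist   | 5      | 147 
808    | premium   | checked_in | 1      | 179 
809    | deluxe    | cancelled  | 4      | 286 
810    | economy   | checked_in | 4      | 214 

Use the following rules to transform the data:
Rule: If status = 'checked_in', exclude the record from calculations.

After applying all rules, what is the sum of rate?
1204

Step 1: Identify records where status = 'checked_in'
Step 2: The excluded records sum to 689
Step 3: Original total rate = 1893
Step 4: Remaining total = 1893 - 689 = 1204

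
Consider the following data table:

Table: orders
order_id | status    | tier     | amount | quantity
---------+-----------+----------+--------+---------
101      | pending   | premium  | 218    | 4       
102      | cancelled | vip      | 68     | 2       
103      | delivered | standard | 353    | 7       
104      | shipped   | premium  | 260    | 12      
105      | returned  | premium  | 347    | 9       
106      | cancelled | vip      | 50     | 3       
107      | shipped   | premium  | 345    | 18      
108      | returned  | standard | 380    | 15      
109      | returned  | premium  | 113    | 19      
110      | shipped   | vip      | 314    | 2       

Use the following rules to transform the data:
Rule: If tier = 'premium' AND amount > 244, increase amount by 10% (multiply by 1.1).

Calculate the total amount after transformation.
2543.2

Step 1: Find records where tier = 'premium' AND amount > 244
Step 2: 3 records match, summing to 952
Step 3: After multiplier: 952 × 1.1 = 1047.2
Step 4: Unaffected records sum: 1496
Step 5: Final sum = 1047.2 + 1496 = 2543.2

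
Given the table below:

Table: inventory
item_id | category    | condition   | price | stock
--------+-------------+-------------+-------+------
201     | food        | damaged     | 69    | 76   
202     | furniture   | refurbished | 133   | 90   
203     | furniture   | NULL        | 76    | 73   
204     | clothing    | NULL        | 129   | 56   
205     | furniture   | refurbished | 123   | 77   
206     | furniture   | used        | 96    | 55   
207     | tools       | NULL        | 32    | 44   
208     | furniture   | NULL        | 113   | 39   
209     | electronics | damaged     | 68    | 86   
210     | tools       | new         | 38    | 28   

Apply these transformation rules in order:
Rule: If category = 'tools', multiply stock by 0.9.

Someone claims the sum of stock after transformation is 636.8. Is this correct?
No, the correct result is 616.8.

Step 1: Calculate the correct sum after transformation
Step 2: Apply multiplier 0.9 to records where category = 'tools'
Step 3: Correct result = 616.8
Step 4: Claimed result = 636.8
Step 5: 616.8 ≠ 636.8
Conclusion: The claimed result is incorrect. The correct answer is 616.8.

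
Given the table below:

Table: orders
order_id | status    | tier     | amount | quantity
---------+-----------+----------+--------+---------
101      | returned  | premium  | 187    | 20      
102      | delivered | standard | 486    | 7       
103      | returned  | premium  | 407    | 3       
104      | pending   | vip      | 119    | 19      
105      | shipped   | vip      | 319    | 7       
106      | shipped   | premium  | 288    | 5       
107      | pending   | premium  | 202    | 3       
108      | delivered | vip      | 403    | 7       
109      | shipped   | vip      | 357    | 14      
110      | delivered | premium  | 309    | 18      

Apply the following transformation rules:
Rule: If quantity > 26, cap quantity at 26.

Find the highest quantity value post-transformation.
20

Step 1: Original maximum quantity = 20
Step 2: Check cap of 26 against maximum
Step 3: No records exceed the cap (max 20 <= cap 26), so no capping applies
Step 4: Maximum after transformation = 20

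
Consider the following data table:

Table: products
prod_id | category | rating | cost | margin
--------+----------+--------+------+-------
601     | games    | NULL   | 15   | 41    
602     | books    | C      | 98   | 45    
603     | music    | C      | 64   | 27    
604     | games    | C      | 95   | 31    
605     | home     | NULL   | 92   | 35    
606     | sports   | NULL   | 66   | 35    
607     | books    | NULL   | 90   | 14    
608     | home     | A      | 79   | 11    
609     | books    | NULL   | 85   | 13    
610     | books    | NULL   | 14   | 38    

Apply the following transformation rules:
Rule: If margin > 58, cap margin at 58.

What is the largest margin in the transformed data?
45

Step 1: Original maximum margin = 45
Step 2: Check cap of 58 against maximum
Step 3: No records exceed the cap (max 45 <= cap 58), so no capping applies
Step 4: Maximum after transformation = 45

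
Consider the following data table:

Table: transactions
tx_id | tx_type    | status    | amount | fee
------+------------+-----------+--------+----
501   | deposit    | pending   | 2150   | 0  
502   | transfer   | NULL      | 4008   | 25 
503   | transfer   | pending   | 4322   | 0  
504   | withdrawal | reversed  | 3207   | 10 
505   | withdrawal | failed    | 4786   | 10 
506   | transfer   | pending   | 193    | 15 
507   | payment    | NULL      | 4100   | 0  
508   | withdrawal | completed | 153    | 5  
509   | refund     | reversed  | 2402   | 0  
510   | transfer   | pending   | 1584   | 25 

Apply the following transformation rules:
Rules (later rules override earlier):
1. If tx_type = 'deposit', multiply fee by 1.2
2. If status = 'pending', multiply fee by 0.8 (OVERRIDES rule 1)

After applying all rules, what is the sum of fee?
82.0

Step 1: Rule 2 takes priority for records with status = 'pending'
  - 4 records: 40 × 0.8 = 32.0
Step 2: Rule 1 applies to remaining records with tx_type = 'deposit'
  - 0 records: 0 × 1.2 = 0.0
Step 3: Other records unchanged: 50
Step 4: Final sum = 32.0 + 0.0 + 50 = 82.0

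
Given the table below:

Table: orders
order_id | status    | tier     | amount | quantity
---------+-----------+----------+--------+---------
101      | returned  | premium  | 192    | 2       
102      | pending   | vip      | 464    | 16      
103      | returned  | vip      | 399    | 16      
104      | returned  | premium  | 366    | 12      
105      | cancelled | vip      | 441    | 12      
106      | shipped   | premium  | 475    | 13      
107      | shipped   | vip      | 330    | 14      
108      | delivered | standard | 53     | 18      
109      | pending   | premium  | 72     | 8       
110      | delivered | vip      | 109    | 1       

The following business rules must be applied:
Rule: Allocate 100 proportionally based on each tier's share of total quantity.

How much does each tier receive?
premium: 31.25, standard: 16.07, vip: 52.68

Step 1: Calculate total quantity = 112
Step 2: Calculate each tier's proportion:
  premium: 35/112 = 31.25% → 31.25
  standard: 18/112 = 16.07% → 16.07
  vip: 59/112 = 52.68% → 52.68
Step 3: Verify: sum of allocations ≈ 100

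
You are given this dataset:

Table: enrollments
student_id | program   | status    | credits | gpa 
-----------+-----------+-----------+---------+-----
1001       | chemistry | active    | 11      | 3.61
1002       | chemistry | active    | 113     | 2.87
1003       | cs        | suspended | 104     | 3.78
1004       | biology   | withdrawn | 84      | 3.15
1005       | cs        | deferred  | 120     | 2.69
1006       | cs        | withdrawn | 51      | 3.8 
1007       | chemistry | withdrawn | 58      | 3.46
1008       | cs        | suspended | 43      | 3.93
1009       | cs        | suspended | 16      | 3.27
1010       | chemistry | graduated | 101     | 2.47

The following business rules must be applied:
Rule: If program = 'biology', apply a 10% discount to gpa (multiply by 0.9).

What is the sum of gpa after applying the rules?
32.72

Step 1: Records with program = 'biology' have total gpa = 3.15
Step 2: Apply multiplier: 3.15 × 0.9 = 2.83
Step 3: Other records total: 29.88
Step 4: Final sum = 2.83 + 29.88 = 32.72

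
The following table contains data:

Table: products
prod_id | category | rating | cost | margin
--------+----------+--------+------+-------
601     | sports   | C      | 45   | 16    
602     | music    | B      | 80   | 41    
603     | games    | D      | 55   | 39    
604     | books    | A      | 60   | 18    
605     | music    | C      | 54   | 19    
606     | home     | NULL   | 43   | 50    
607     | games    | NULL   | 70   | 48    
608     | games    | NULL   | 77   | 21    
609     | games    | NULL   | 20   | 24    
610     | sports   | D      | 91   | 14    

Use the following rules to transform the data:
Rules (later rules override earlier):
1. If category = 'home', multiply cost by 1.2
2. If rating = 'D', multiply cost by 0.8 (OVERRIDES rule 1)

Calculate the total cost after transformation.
574.4

Step 1: Rule 2 takes priority for records with rating = 'D'
  - 2 records: 146 × 0.8 = 116.8
Step 2: Rule 1 applies to remaining records with category = 'home'
  - 1 records: 43 × 1.2 = 51.6
Step 3: Other records unchanged: 406
Step 4: Final sum = 116.8 + 51.6 + 406 = 574.4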